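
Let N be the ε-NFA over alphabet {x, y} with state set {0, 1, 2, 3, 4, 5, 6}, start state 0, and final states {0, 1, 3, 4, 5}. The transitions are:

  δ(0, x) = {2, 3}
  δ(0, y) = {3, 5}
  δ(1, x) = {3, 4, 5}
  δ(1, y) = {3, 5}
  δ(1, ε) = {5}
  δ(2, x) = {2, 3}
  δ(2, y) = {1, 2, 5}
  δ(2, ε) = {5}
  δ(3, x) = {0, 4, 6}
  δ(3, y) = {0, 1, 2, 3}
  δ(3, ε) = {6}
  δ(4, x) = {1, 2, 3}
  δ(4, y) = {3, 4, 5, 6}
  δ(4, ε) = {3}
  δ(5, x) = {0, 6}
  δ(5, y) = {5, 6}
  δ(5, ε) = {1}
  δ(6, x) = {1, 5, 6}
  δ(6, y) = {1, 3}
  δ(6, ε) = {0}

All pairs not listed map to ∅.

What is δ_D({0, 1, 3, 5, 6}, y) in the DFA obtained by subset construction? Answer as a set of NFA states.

{0, 1, 2, 3, 5, 6}

δ(0,y) = {3, 5}; δ(1,y) = {3, 5}; δ(3,y) = {0, 1, 2, 3}; δ(5,y) = {5, 6}; δ(6,y) = {1, 3}.
Union: {0, 1, 2, 3, 5, 6}.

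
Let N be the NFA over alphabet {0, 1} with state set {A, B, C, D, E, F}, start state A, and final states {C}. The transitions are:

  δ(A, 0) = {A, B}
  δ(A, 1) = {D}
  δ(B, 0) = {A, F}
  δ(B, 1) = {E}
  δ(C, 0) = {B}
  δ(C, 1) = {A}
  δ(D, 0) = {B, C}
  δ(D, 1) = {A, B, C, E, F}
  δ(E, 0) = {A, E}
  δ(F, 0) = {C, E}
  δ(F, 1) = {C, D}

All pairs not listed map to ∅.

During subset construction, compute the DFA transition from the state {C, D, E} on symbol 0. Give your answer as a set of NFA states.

{A, B, C, E}

δ(C,0) = {B}; δ(D,0) = {B, C}; δ(E,0) = {A, E}.
Union: {A, B, C, E}.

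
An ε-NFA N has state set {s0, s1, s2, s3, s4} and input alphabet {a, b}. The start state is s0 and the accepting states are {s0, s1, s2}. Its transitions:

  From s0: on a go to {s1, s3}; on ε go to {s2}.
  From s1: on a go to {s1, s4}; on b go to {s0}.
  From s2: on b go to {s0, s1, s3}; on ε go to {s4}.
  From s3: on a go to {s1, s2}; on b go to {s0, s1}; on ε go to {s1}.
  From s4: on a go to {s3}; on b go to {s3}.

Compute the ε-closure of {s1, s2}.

Begin with {s1, s2}.
s2 →ε {s4}; add s4.
ε-closure = {s1, s2, s4}.

{s1, s2, s4}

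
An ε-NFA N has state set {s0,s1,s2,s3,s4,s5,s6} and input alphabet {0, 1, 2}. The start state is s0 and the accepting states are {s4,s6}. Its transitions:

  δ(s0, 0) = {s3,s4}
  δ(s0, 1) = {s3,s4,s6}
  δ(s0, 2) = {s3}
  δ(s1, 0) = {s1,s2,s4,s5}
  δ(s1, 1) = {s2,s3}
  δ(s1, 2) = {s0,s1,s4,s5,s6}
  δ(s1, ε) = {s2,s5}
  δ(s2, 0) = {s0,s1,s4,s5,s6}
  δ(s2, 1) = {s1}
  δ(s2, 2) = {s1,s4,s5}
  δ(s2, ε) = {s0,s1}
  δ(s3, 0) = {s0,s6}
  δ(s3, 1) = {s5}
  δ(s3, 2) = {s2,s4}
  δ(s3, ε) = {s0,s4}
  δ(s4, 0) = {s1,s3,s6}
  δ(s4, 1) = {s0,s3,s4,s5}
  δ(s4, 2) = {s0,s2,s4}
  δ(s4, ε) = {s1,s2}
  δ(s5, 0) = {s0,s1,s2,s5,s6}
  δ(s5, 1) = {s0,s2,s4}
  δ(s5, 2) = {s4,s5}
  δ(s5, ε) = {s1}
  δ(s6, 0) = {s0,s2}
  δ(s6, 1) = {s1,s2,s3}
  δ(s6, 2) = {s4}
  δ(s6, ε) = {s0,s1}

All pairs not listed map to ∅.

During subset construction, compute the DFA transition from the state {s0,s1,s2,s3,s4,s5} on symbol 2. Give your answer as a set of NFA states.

δ(s0,2) = {s3}; δ(s1,2) = {s0,s1,s4,s5,s6}; δ(s2,2) = {s1,s4,s5}; δ(s3,2) = {s2,s4}; δ(s4,2) = {s0,s2,s4}; δ(s5,2) = {s4,s5}.
Union: {s0,s1,s2,s3,s4,s5,s6}.

{s0,s1,s2,s3,s4,s5,s6}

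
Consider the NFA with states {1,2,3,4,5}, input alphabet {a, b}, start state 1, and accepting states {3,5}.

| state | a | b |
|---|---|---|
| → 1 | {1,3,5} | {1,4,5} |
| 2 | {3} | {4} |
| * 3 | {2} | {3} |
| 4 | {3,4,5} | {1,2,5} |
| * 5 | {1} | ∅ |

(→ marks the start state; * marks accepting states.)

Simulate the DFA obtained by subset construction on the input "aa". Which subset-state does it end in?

Start: {1}.
δ(1,a) = {1,3,5}.
Union: {1,3,5}.
After a: {1,3,5}.
δ(1,a) = {1,3,5}; δ(3,a) = {2}; δ(5,a) = {1}.
Union: {1,2,3,5}.
After a: {1,2,3,5}.

{1,2,3,5}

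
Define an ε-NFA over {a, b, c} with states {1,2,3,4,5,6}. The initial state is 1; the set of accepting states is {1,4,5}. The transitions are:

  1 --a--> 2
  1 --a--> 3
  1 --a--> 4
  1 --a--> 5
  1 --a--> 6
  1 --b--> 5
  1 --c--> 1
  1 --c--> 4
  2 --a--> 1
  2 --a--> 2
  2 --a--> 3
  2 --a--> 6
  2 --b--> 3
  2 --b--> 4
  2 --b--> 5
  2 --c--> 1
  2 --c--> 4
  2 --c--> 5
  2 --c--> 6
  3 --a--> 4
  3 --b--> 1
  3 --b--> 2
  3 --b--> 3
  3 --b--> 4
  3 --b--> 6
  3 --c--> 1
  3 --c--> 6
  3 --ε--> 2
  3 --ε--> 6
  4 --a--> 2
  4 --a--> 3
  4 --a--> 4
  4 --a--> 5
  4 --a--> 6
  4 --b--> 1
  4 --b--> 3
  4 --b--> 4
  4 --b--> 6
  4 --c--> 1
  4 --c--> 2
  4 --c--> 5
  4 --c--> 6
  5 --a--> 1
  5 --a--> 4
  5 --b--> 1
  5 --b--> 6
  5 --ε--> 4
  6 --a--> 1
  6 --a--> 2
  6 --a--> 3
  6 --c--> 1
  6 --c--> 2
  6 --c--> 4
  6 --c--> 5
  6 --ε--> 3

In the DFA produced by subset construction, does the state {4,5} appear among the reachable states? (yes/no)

yes

Start state of the DFA: {1} (ε-closure of the NFA start).
{1} --a--> {2,3,4,5,6}  [new]
{1} --b--> {4,5}  [new]
{1} --c--> {1,4}  [new]
{2,3,4,5,6} --a--> {1,2,3,4,5,6}  [new]
{2,3,4,5,6} --b--> {1,2,3,4,5,6}  [seen]
{2,3,4,5,6} --c--> {1,2,3,4,5,6}  [seen]
{4,5} --a--> {1,2,3,4,5,6}  [seen]
{4,5} --b--> {1,2,3,4,6}  [new]
{4,5} --c--> {1,2,3,4,5,6}  [seen]
{1,4} --a--> {2,3,4,5,6}  [seen]
{1,4} --b--> {1,2,3,4,5,6}  [seen]
{1,4} --c--> {1,2,3,4,5,6}  [seen]
{1,2,3,4,5,6} --a--> {1,2,3,4,5,6}  [seen]
{1,2,3,4,5,6} --b--> {1,2,3,4,5,6}  [seen]
{1,2,3,4,5,6} --c--> {1,2,3,4,5,6}  [seen]
{1,2,3,4,6} --a--> {1,2,3,4,5,6}  [seen]
{1,2,3,4,6} --b--> {1,2,3,4,5,6}  [seen]
{1,2,3,4,6} --c--> {1,2,3,4,5,6}  [seen]
Reachable DFA states: {1}, {2,3,4,5,6}, {4,5}, {1,4}, {1,2,3,4,5,6}, {1,2,3,4,6}.
{4,5} is among them.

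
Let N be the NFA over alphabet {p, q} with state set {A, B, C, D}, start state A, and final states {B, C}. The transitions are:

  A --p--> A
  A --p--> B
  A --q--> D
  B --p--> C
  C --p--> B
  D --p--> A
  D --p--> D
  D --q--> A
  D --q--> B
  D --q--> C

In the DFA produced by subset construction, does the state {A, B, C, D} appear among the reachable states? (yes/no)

yes

Start state of the DFA: {A}.
{A} --p--> {A, B}  [new]
{A} --q--> {D}  [new]
{A, B} --p--> {A, B, C}  [new]
{A, B} --q--> {D}  [seen]
{D} --p--> {A, D}  [new]
{D} --q--> {A, B, C}  [seen]
{A, B, C} --p--> {A, B, C}  [seen]
{A, B, C} --q--> {D}  [seen]
{A, D} --p--> {A, B, D}  [new]
{A, D} --q--> {A, B, C, D}  [new]
{A, B, D} --p--> {A, B, C, D}  [seen]
{A, B, D} --q--> {A, B, C, D}  [seen]
{A, B, C, D} --p--> {A, B, C, D}  [seen]
{A, B, C, D} --q--> {A, B, C, D}  [seen]
Reachable DFA states: {A}, {A, B}, {D}, {A, B, C}, {A, D}, {A, B, D}, {A, B, C, D}.
{A, B, C, D} is among them.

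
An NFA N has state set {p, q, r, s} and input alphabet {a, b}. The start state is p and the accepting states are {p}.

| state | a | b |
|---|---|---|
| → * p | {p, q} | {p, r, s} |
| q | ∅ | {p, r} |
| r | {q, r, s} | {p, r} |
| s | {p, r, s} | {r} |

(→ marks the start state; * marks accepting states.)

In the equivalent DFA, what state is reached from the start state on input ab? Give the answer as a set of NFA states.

Start: {p}.
δ(p,a) = {p, q}.
Union: {p, q}.
After a: {p, q}.
δ(p,b) = {p, r, s}; δ(q,b) = {p, r}.
Union: {p, r, s}.
After b: {p, r, s}.

{p, r, s}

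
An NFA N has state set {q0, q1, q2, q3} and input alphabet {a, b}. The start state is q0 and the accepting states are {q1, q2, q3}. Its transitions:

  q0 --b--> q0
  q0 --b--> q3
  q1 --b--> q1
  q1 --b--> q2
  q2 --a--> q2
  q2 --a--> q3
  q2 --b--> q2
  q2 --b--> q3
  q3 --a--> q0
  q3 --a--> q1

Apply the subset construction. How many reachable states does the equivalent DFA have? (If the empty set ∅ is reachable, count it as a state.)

Start state of the DFA: {q0}.
{q0} --a--> ∅  [new]
{q0} --b--> {q0, q3}  [new]
∅ --a--> ∅  [seen]
∅ --b--> ∅  [seen]
{q0, q3} --a--> {q0, q1}  [new]
{q0, q3} --b--> {q0, q3}  [seen]
{q0, q1} --a--> ∅  [seen]
{q0, q1} --b--> {q0, q1, q2, q3}  [new]
{q0, q1, q2, q3} --a--> {q0, q1, q2, q3}  [seen]
{q0, q1, q2, q3} --b--> {q0, q1, q2, q3}  [seen]
Reachable DFA states: {q0}, ∅, {q0, q3}, {q0, q1}, {q0, q1, q2, q3}.

5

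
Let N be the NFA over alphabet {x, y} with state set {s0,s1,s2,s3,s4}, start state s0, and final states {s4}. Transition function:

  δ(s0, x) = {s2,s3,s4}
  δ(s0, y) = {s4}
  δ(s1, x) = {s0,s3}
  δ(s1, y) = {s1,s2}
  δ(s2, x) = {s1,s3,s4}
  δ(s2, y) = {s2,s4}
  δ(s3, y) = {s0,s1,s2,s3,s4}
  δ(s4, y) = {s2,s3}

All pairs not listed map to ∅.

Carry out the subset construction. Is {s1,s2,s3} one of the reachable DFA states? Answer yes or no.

Start state of the DFA: {s0}.
{s0} --x--> {s2,s3,s4}  [new]
{s0} --y--> {s4}  [new]
{s2,s3,s4} --x--> {s1,s3,s4}  [new]
{s2,s3,s4} --y--> {s0,s1,s2,s3,s4}  [new]
{s4} --x--> ∅  [new]
{s4} --y--> {s2,s3}  [new]
{s1,s3,s4} --x--> {s0,s3}  [new]
{s1,s3,s4} --y--> {s0,s1,s2,s3,s4}  [seen]
{s0,s1,s2,s3,s4} --x--> {s0,s1,s2,s3,s4}  [seen]
{s0,s1,s2,s3,s4} --y--> {s0,s1,s2,s3,s4}  [seen]
∅ --x--> ∅  [seen]
∅ --y--> ∅  [seen]
{s2,s3} --x--> {s1,s3,s4}  [seen]
{s2,s3} --y--> {s0,s1,s2,s3,s4}  [seen]
{s0,s3} --x--> {s2,s3,s4}  [seen]
{s0,s3} --y--> {s0,s1,s2,s3,s4}  [seen]
Reachable DFA states: {s0}, {s2,s3,s4}, {s4}, {s1,s3,s4}, {s0,s1,s2,s3,s4}, ∅, {s2,s3}, {s0,s3}.
{s1,s2,s3} is not among them.

no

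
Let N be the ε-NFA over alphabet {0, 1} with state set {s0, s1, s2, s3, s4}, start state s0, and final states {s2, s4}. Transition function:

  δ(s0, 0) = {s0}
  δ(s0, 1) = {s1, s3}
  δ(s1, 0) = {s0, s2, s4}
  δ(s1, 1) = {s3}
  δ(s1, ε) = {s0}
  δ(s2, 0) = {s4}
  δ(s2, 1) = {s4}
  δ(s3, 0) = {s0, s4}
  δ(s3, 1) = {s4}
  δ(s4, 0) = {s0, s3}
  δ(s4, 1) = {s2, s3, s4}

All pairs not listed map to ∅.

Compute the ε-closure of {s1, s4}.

{s0, s1, s4}

Begin with {s1, s4}.
s1 →ε {s0}; add s0.
ε-closure = {s0, s1, s4}.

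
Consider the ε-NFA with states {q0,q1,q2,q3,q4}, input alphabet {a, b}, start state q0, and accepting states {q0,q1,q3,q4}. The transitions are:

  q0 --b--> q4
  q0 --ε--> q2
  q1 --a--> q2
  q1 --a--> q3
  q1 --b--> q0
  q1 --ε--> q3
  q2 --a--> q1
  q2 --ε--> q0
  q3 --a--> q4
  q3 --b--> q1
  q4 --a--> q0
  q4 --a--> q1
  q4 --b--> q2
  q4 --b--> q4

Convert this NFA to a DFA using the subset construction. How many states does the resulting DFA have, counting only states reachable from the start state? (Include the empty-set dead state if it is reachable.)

7

Start state of the DFA: {q0,q2} (ε-closure of the NFA start).
{q0,q2} --a--> {q1,q3}  [new]
{q0,q2} --b--> {q4}  [new]
{q1,q3} --a--> {q0,q2,q3,q4}  [new]
{q1,q3} --b--> {q0,q1,q2,q3}  [new]
{q4} --a--> {q0,q1,q2,q3}  [seen]
{q4} --b--> {q0,q2,q4}  [new]
{q0,q2,q3,q4} --a--> {q0,q1,q2,q3,q4}  [new]
{q0,q2,q3,q4} --b--> {q0,q1,q2,q3,q4}  [seen]
{q0,q1,q2,q3} --a--> {q0,q1,q2,q3,q4}  [seen]
{q0,q1,q2,q3} --b--> {q0,q1,q2,q3,q4}  [seen]
{q0,q2,q4} --a--> {q0,q1,q2,q3}  [seen]
{q0,q2,q4} --b--> {q0,q2,q4}  [seen]
{q0,q1,q2,q3,q4} --a--> {q0,q1,q2,q3,q4}  [seen]
{q0,q1,q2,q3,q4} --b--> {q0,q1,q2,q3,q4}  [seen]
Reachable DFA states: {q0,q2}, {q1,q3}, {q4}, {q0,q2,q3,q4}, {q0,q1,q2,q3}, {q0,q2,q4}, {q0,q1,q2,q3,q4}.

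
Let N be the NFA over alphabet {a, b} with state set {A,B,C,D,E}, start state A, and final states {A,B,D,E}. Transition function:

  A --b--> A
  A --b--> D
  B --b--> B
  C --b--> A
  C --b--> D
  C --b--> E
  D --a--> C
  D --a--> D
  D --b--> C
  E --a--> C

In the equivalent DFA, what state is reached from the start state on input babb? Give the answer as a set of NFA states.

Start: {A}.
δ(A,b) = {A,D}.
Union: {A,D}.
After b: {A,D}.
δ(A,a) = ∅; δ(D,a) = {C,D}.
Union: {C,D}.
After a: {C,D}.
δ(C,b) = {A,D,E}; δ(D,b) = {C}.
Union: {A,C,D,E}.
After b: {A,C,D,E}.
δ(A,b) = {A,D}; δ(C,b) = {A,D,E}; δ(D,b) = {C}; δ(E,b) = ∅.
Union: {A,C,D,E}.
After b: {A,C,D,E}.

{A,C,D,E}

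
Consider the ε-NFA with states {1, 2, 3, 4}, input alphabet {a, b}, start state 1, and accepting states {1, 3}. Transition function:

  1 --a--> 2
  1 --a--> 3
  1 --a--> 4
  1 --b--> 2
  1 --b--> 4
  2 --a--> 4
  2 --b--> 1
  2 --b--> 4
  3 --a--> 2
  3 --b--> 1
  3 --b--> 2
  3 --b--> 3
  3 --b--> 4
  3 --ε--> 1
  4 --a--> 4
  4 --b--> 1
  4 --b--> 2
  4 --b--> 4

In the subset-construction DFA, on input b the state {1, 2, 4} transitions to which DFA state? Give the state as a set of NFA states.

{1, 2, 4}

δ(1,b) = {2, 4}; δ(2,b) = {1, 4}; δ(4,b) = {1, 2, 4}.
Union: {1, 2, 4}.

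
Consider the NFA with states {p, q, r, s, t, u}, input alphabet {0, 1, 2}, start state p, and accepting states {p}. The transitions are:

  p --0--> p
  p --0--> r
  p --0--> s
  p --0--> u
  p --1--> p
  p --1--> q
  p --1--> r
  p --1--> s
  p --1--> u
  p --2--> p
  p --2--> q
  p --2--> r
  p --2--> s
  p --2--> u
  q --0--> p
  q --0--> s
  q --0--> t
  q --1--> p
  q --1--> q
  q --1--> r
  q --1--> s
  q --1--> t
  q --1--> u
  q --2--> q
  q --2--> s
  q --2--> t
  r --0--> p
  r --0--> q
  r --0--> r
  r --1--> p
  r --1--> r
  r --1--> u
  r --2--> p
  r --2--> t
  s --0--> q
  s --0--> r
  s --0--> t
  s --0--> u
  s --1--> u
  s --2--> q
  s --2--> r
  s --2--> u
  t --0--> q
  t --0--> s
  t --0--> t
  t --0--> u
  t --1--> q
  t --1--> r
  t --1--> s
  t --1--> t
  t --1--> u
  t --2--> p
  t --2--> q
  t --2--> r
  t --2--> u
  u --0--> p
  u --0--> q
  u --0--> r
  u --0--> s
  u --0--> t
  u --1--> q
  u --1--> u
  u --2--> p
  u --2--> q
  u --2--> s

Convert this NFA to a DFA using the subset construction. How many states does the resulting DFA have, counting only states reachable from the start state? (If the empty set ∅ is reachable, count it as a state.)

4

Start state of the DFA: {p}.
{p} --0--> {p, r, s, u}  [new]
{p} --1--> {p, q, r, s, u}  [new]
{p} --2--> {p, q, r, s, u}  [seen]
{p, r, s, u} --0--> {p, q, r, s, t, u}  [new]
{p, r, s, u} --1--> {p, q, r, s, u}  [seen]
{p, r, s, u} --2--> {p, q, r, s, t, u}  [seen]
{p, q, r, s, u} --0--> {p, q, r, s, t, u}  [seen]
{p, q, r, s, u} --1--> {p, q, r, s, t, u}  [seen]
{p, q, r, s, u} --2--> {p, q, r, s, t, u}  [seen]
{p, q, r, s, t, u} --0--> {p, q, r, s, t, u}  [seen]
{p, q, r, s, t, u} --1--> {p, q, r, s, t, u}  [seen]
{p, q, r, s, t, u} --2--> {p, q, r, s, t, u}  [seen]
Reachable DFA states: {p}, {p, r, s, u}, {p, q, r, s, u}, {p, q, r, s, t, u}.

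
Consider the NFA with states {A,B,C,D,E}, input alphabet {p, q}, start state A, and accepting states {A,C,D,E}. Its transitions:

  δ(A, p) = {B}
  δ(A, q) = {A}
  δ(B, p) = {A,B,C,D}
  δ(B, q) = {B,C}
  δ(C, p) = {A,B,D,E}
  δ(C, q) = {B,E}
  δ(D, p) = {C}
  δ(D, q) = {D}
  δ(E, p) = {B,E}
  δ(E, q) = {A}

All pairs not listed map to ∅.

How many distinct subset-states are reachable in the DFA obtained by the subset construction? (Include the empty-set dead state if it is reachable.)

Start state of the DFA: {A}.
{A} --p--> {B}  [new]
{A} --q--> {A}  [seen]
{B} --p--> {A,B,C,D}  [new]
{B} --q--> {B,C}  [new]
{A,B,C,D} --p--> {A,B,C,D,E}  [new]
{A,B,C,D} --q--> {A,B,C,D,E}  [seen]
{B,C} --p--> {A,B,C,D,E}  [seen]
{B,C} --q--> {B,C,E}  [new]
{A,B,C,D,E} --p--> {A,B,C,D,E}  [seen]
{A,B,C,D,E} --q--> {A,B,C,D,E}  [seen]
{B,C,E} --p--> {A,B,C,D,E}  [seen]
{B,C,E} --q--> {A,B,C,E}  [new]
{A,B,C,E} --p--> {A,B,C,D,E}  [seen]
{A,B,C,E} --q--> {A,B,C,E}  [seen]
Reachable DFA states: {A}, {B}, {A,B,C,D}, {B,C}, {A,B,C,D,E}, {B,C,E}, {A,B,C,E}.

7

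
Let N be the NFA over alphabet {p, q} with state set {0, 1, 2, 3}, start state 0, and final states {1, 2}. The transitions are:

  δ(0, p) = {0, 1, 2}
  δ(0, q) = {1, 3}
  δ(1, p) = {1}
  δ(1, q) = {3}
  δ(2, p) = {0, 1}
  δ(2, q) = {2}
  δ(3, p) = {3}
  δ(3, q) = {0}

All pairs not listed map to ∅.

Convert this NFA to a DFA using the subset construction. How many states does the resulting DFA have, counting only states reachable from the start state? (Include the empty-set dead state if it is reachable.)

Start state of the DFA: {0}.
{0} --p--> {0, 1, 2}  [new]
{0} --q--> {1, 3}  [new]
{0, 1, 2} --p--> {0, 1, 2}  [seen]
{0, 1, 2} --q--> {1, 2, 3}  [new]
{1, 3} --p--> {1, 3}  [seen]
{1, 3} --q--> {0, 3}  [new]
{1, 2, 3} --p--> {0, 1, 3}  [new]
{1, 2, 3} --q--> {0, 2, 3}  [new]
{0, 3} --p--> {0, 1, 2, 3}  [new]
{0, 3} --q--> {0, 1, 3}  [seen]
{0, 1, 3} --p--> {0, 1, 2, 3}  [seen]
{0, 1, 3} --q--> {0, 1, 3}  [seen]
{0, 2, 3} --p--> {0, 1, 2, 3}  [seen]
{0, 2, 3} --q--> {0, 1, 2, 3}  [seen]
{0, 1, 2, 3} --p--> {0, 1, 2, 3}  [seen]
{0, 1, 2, 3} --q--> {0, 1, 2, 3}  [seen]
Reachable DFA states: {0}, {0, 1, 2}, {1, 3}, {1, 2, 3}, {0, 3}, {0, 1, 3}, {0, 2, 3}, {0, 1, 2, 3}.

8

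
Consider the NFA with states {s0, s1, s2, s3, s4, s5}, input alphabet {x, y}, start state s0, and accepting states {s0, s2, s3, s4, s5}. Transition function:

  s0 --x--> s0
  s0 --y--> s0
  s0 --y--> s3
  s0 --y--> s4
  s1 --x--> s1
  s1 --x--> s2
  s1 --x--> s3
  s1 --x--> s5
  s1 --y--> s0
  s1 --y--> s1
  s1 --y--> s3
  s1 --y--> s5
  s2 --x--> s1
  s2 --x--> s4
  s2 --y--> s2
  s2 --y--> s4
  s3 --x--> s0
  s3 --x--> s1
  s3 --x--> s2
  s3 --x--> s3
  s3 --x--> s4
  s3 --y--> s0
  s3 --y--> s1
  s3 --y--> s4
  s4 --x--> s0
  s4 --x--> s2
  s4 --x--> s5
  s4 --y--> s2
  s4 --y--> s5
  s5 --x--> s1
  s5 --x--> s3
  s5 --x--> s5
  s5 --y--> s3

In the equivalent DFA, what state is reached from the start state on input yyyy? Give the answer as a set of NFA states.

Start: {s0}.
δ(s0,y) = {s0, s3, s4}.
Union: {s0, s3, s4}.
After y: {s0, s3, s4}.
δ(s0,y) = {s0, s3, s4}; δ(s3,y) = {s0, s1, s4}; δ(s4,y) = {s2, s5}.
Union: {s0, s1, s2, s3, s4, s5}.
After y: {s0, s1, s2, s3, s4, s5}.
δ(s0,y) = {s0, s3, s4}; δ(s1,y) = {s0, s1, s3, s5}; δ(s2,y) = {s2, s4}; δ(s3,y) = {s0, s1, s4}; δ(s4,y) = {s2, s5}; δ(s5,y) = {s3}.
Union: {s0, s1, s2, s3, s4, s5}.
After y: {s0, s1, s2, s3, s4, s5}.
δ(s0,y) = {s0, s3, s4}; δ(s1,y) = {s0, s1, s3, s5}; δ(s2,y) = {s2, s4}; δ(s3,y) = {s0, s1, s4}; δ(s4,y) = {s2, s5}; δ(s5,y) = {s3}.
Union: {s0, s1, s2, s3, s4, s5}.
After y: {s0, s1, s2, s3, s4, s5}.

{s0, s1, s2, s3, s4, s5}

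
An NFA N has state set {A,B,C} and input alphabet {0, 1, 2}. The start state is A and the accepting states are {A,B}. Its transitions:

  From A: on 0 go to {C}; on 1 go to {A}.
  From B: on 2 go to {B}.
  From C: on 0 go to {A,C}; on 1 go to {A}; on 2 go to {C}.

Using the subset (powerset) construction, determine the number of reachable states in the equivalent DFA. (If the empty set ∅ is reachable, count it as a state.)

4

Start state of the DFA: {A}.
{A} --0--> {C}  [new]
{A} --1--> {A}  [seen]
{A} --2--> ∅  [new]
{C} --0--> {A,C}  [new]
{C} --1--> {A}  [seen]
{C} --2--> {C}  [seen]
∅ --0--> ∅  [seen]
∅ --1--> ∅  [seen]
∅ --2--> ∅  [seen]
{A,C} --0--> {A,C}  [seen]
{A,C} --1--> {A}  [seen]
{A,C} --2--> {C}  [seen]
Reachable DFA states: {A}, {C}, ∅, {A,C}.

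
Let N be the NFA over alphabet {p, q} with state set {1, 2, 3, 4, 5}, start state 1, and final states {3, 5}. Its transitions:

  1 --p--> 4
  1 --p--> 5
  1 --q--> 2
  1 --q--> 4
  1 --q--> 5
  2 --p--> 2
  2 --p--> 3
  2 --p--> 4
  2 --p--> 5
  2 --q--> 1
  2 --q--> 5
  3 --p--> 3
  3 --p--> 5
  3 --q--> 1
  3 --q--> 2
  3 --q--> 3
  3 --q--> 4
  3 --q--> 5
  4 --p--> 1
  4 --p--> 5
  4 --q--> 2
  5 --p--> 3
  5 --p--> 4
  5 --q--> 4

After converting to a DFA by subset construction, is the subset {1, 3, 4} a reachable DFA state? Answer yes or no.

Start state of the DFA: {1}.
{1} --p--> {4, 5}  [new]
{1} --q--> {2, 4, 5}  [new]
{4, 5} --p--> {1, 3, 4, 5}  [new]
{4, 5} --q--> {2, 4}  [new]
{2, 4, 5} --p--> {1, 2, 3, 4, 5}  [new]
{2, 4, 5} --q--> {1, 2, 4, 5}  [new]
{1, 3, 4, 5} --p--> {1, 3, 4, 5}  [seen]
{1, 3, 4, 5} --q--> {1, 2, 3, 4, 5}  [seen]
{2, 4} --p--> {1, 2, 3, 4, 5}  [seen]
{2, 4} --q--> {1, 2, 5}  [new]
{1, 2, 3, 4, 5} --p--> {1, 2, 3, 4, 5}  [seen]
{1, 2, 3, 4, 5} --q--> {1, 2, 3, 4, 5}  [seen]
{1, 2, 4, 5} --p--> {1, 2, 3, 4, 5}  [seen]
{1, 2, 4, 5} --q--> {1, 2, 4, 5}  [seen]
{1, 2, 5} --p--> {2, 3, 4, 5}  [new]
{1, 2, 5} --q--> {1, 2, 4, 5}  [seen]
{2, 3, 4, 5} --p--> {1, 2, 3, 4, 5}  [seen]
{2, 3, 4, 5} --q--> {1, 2, 3, 4, 5}  [seen]
Reachable DFA states: {1}, {4, 5}, {2, 4, 5}, {1, 3, 4, 5}, {2, 4}, {1, 2, 3, 4, 5}, {1, 2, 4, 5}, {1, 2, 5}, {2, 3, 4, 5}.
{1, 3, 4} is not among them.

no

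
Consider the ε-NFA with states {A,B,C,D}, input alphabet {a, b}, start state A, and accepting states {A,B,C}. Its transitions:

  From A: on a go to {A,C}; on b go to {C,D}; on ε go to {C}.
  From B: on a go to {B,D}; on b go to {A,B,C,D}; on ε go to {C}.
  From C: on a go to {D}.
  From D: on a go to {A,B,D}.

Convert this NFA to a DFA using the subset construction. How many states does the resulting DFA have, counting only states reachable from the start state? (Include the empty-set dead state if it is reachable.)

5

Start state of the DFA: {A,C} (ε-closure of the NFA start).
{A,C} --a--> {A,C,D}  [new]
{A,C} --b--> {C,D}  [new]
{A,C,D} --a--> {A,B,C,D}  [new]
{A,C,D} --b--> {C,D}  [seen]
{C,D} --a--> {A,B,C,D}  [seen]
{C,D} --b--> ∅  [new]
{A,B,C,D} --a--> {A,B,C,D}  [seen]
{A,B,C,D} --b--> {A,B,C,D}  [seen]
∅ --a--> ∅  [seen]
∅ --b--> ∅  [seen]
Reachable DFA states: {A,C}, {A,C,D}, {C,D}, {A,B,C,D}, ∅.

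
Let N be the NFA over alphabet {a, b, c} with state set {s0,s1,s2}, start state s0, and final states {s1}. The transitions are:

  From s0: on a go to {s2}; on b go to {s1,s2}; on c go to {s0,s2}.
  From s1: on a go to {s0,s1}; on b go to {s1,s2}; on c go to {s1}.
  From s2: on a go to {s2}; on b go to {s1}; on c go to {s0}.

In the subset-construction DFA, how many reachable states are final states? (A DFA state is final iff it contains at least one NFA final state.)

4

Start state of the DFA: {s0}.
{s0} --a--> {s2}  [new]
{s0} --b--> {s1,s2}  [new]
{s0} --c--> {s0,s2}  [new]
{s2} --a--> {s2}  [seen]
{s2} --b--> {s1}  [new]
{s2} --c--> {s0}  [seen]
{s1,s2} --a--> {s0,s1,s2}  [new]
{s1,s2} --b--> {s1,s2}  [seen]
{s1,s2} --c--> {s0,s1}  [new]
{s0,s2} --a--> {s2}  [seen]
{s0,s2} --b--> {s1,s2}  [seen]
{s0,s2} --c--> {s0,s2}  [seen]
{s1} --a--> {s0,s1}  [seen]
{s1} --b--> {s1,s2}  [seen]
{s1} --c--> {s1}  [seen]
{s0,s1,s2} --a--> {s0,s1,s2}  [seen]
{s0,s1,s2} --b--> {s1,s2}  [seen]
{s0,s1,s2} --c--> {s0,s1,s2}  [seen]
{s0,s1} --a--> {s0,s1,s2}  [seen]
{s0,s1} --b--> {s1,s2}  [seen]
{s0,s1} --c--> {s0,s1,s2}  [seen]
Reachable DFA states: {s0}, {s2}, {s1,s2}, {s0,s2}, {s1}, {s0,s1,s2}, {s0,s1}.
Accepting DFA states (contain an NFA accepting state): {s1,s2}, {s1}, {s0,s1,s2}, {s0,s1}.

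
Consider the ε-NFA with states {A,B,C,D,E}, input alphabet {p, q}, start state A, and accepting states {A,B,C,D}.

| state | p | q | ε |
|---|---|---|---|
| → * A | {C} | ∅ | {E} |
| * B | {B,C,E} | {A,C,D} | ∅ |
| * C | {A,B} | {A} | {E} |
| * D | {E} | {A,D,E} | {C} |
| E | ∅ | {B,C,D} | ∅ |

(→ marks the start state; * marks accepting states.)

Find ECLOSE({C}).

{C,E}

Begin with {C}.
C →ε {E}; add E.
ε-closure = {C,E}.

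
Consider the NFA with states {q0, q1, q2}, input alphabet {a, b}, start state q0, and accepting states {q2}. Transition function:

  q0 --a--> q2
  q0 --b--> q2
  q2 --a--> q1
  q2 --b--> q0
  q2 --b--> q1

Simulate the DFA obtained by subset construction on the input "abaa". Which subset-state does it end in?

Start: {q0}.
δ(q0,a) = {q2}.
Union: {q2}.
After a: {q2}.
δ(q2,b) = {q0, q1}.
Union: {q0, q1}.
After b: {q0, q1}.
δ(q0,a) = {q2}; δ(q1,a) = ∅.
Union: {q2}.
After a: {q2}.
δ(q2,a) = {q1}.
Union: {q1}.
After a: {q1}.

{q1}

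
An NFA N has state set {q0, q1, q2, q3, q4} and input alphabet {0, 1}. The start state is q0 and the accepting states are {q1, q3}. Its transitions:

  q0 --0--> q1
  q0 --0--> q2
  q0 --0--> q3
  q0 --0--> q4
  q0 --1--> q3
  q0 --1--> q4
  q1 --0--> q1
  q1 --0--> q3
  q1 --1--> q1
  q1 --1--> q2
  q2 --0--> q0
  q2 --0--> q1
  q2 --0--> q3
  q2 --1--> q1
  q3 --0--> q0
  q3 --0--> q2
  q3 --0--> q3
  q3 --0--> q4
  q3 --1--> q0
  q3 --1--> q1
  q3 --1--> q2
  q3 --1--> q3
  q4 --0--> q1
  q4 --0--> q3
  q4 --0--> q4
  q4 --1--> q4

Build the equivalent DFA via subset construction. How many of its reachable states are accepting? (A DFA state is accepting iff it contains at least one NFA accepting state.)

Start state of the DFA: {q0}.
{q0} --0--> {q1, q2, q3, q4}  [new]
{q0} --1--> {q3, q4}  [new]
{q1, q2, q3, q4} --0--> {q0, q1, q2, q3, q4}  [new]
{q1, q2, q3, q4} --1--> {q0, q1, q2, q3, q4}  [seen]
{q3, q4} --0--> {q0, q1, q2, q3, q4}  [seen]
{q3, q4} --1--> {q0, q1, q2, q3, q4}  [seen]
{q0, q1, q2, q3, q4} --0--> {q0, q1, q2, q3, q4}  [seen]
{q0, q1, q2, q3, q4} --1--> {q0, q1, q2, q3, q4}  [seen]
Reachable DFA states: {q0}, {q1, q2, q3, q4}, {q3, q4}, {q0, q1, q2, q3, q4}.
Accepting DFA states (contain an NFA accepting state): {q1, q2, q3, q4}, {q3, q4}, {q0, q1, q2, q3, q4}.

3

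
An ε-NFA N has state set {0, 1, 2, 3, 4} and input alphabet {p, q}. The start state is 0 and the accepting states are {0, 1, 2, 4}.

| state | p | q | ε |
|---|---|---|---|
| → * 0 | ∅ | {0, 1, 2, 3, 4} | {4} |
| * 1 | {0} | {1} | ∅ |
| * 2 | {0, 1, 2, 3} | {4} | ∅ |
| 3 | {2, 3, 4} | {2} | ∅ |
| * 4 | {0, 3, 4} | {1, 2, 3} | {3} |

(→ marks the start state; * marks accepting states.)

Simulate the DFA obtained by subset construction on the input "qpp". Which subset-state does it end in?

{0, 1, 2, 3, 4}

Start: {0, 3, 4}.
δ(0,q) = {0, 1, 2, 3, 4}; δ(3,q) = {2}; δ(4,q) = {1, 2, 3}.
Union: {0, 1, 2, 3, 4}.
After q: {0, 1, 2, 3, 4}.
δ(0,p) = ∅; δ(1,p) = {0}; δ(2,p) = {0, 1, 2, 3}; δ(3,p) = {2, 3, 4}; δ(4,p) = {0, 3, 4}.
Union: {0, 1, 2, 3, 4}.
After p: {0, 1, 2, 3, 4}.
δ(0,p) = ∅; δ(1,p) = {0}; δ(2,p) = {0, 1, 2, 3}; δ(3,p) = {2, 3, 4}; δ(4,p) = {0, 3, 4}.
Union: {0, 1, 2, 3, 4}.
After p: {0, 1, 2, 3, 4}.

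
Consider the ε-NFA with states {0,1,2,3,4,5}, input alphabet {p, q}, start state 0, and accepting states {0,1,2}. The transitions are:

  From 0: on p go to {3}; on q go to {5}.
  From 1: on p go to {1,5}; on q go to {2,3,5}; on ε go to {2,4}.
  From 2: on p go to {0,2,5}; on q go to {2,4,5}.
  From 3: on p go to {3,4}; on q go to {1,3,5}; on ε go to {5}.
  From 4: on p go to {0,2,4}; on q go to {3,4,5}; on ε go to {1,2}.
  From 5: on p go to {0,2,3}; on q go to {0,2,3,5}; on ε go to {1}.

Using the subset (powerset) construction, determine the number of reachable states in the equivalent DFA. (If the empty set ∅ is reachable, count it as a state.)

Start state of the DFA: {0} (ε-closure of the NFA start).
{0} --p--> {1,2,3,4,5}  [new]
{0} --q--> {1,2,4,5}  [new]
{1,2,3,4,5} --p--> {0,1,2,3,4,5}  [new]
{1,2,3,4,5} --q--> {0,1,2,3,4,5}  [seen]
{1,2,4,5} --p--> {0,1,2,3,4,5}  [seen]
{1,2,4,5} --q--> {0,1,2,3,4,5}  [seen]
{0,1,2,3,4,5} --p--> {0,1,2,3,4,5}  [seen]
{0,1,2,3,4,5} --q--> {0,1,2,3,4,5}  [seen]
Reachable DFA states: {0}, {1,2,3,4,5}, {1,2,4,5}, {0,1,2,3,4,5}.

4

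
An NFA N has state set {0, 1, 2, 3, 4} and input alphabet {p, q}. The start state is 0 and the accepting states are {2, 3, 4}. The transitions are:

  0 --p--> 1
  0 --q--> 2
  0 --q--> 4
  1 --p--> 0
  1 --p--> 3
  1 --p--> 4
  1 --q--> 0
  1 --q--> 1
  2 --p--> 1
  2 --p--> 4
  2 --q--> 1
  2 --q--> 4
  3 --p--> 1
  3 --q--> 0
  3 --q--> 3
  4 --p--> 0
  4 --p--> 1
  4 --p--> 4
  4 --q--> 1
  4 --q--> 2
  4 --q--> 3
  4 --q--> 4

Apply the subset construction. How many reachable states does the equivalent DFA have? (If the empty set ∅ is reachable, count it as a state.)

10

Start state of the DFA: {0}.
{0} --p--> {1}  [new]
{0} --q--> {2, 4}  [new]
{1} --p--> {0, 3, 4}  [new]
{1} --q--> {0, 1}  [new]
{2, 4} --p--> {0, 1, 4}  [new]
{2, 4} --q--> {1, 2, 3, 4}  [new]
{0, 3, 4} --p--> {0, 1, 4}  [seen]
{0, 3, 4} --q--> {0, 1, 2, 3, 4}  [new]
{0, 1} --p--> {0, 1, 3, 4}  [new]
{0, 1} --q--> {0, 1, 2, 4}  [new]
{0, 1, 4} --p--> {0, 1, 3, 4}  [seen]
{0, 1, 4} --q--> {0, 1, 2, 3, 4}  [seen]
{1, 2, 3, 4} --p--> {0, 1, 3, 4}  [seen]
{1, 2, 3, 4} --q--> {0, 1, 2, 3, 4}  [seen]
{0, 1, 2, 3, 4} --p--> {0, 1, 3, 4}  [seen]
{0, 1, 2, 3, 4} --q--> {0, 1, 2, 3, 4}  [seen]
{0, 1, 3, 4} --p--> {0, 1, 3, 4}  [seen]
{0, 1, 3, 4} --q--> {0, 1, 2, 3, 4}  [seen]
{0, 1, 2, 4} --p--> {0, 1, 3, 4}  [seen]
{0, 1, 2, 4} --q--> {0, 1, 2, 3, 4}  [seen]
Reachable DFA states: {0}, {1}, {2, 4}, {0, 3, 4}, {0, 1}, {0, 1, 4}, {1, 2, 3, 4}, {0, 1, 2, 3, 4}, {0, 1, 3, 4}, {0, 1, 2, 4}.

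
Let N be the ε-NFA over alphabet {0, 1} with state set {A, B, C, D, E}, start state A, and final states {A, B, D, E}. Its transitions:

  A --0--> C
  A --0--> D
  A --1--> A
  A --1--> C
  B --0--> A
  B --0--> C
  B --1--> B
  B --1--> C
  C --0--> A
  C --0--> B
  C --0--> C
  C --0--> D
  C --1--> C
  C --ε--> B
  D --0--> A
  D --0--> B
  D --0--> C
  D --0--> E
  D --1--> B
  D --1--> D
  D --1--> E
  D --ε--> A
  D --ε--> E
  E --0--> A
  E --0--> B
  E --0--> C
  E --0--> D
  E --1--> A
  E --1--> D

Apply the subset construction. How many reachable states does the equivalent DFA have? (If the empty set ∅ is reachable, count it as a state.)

Start state of the DFA: {A} (ε-closure of the NFA start).
{A} --0--> {A, B, C, D, E}  [new]
{A} --1--> {A, B, C}  [new]
{A, B, C, D, E} --0--> {A, B, C, D, E}  [seen]
{A, B, C, D, E} --1--> {A, B, C, D, E}  [seen]
{A, B, C} --0--> {A, B, C, D, E}  [seen]
{A, B, C} --1--> {A, B, C}  [seen]
Reachable DFA states: {A}, {A, B, C, D, E}, {A, B, C}.

3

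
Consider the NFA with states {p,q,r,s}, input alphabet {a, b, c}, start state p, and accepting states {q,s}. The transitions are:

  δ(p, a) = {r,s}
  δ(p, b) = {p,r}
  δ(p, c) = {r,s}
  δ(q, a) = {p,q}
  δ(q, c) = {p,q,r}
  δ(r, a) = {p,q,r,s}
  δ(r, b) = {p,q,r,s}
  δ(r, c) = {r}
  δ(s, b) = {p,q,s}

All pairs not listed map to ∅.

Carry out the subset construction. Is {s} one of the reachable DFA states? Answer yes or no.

Start state of the DFA: {p}.
{p} --a--> {r,s}  [new]
{p} --b--> {p,r}  [new]
{p} --c--> {r,s}  [seen]
{r,s} --a--> {p,q,r,s}  [new]
{r,s} --b--> {p,q,r,s}  [seen]
{r,s} --c--> {r}  [new]
{p,r} --a--> {p,q,r,s}  [seen]
{p,r} --b--> {p,q,r,s}  [seen]
{p,r} --c--> {r,s}  [seen]
{p,q,r,s} --a--> {p,q,r,s}  [seen]
{p,q,r,s} --b--> {p,q,r,s}  [seen]
{p,q,r,s} --c--> {p,q,r,s}  [seen]
{r} --a--> {p,q,r,s}  [seen]
{r} --b--> {p,q,r,s}  [seen]
{r} --c--> {r}  [seen]
Reachable DFA states: {p}, {r,s}, {p,r}, {p,q,r,s}, {r}.
{s} is not among them.

no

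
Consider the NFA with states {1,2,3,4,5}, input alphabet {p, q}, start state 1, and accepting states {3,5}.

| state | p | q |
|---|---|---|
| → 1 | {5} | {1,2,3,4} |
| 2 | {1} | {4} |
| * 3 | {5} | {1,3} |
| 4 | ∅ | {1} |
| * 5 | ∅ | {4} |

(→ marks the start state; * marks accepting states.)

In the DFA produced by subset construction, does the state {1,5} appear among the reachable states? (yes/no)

Start state of the DFA: {1}.
{1} --p--> {5}  [new]
{1} --q--> {1,2,3,4}  [new]
{5} --p--> ∅  [new]
{5} --q--> {4}  [new]
{1,2,3,4} --p--> {1,5}  [new]
{1,2,3,4} --q--> {1,2,3,4}  [seen]
∅ --p--> ∅  [seen]
∅ --q--> ∅  [seen]
{4} --p--> ∅  [seen]
{4} --q--> {1}  [seen]
{1,5} --p--> {5}  [seen]
{1,5} --q--> {1,2,3,4}  [seen]
Reachable DFA states: {1}, {5}, {1,2,3,4}, ∅, {4}, {1,5}.
{1,5} is among them.

yes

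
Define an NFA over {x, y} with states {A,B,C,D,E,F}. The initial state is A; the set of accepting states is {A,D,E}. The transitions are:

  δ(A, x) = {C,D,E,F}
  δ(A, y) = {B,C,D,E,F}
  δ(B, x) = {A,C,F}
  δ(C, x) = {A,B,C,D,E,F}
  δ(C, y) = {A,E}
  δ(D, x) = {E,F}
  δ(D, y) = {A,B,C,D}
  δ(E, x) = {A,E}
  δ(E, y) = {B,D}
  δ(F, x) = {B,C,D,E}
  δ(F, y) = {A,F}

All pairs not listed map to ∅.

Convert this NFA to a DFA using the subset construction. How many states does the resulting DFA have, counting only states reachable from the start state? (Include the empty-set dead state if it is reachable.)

4

Start state of the DFA: {A}.
{A} --x--> {C,D,E,F}  [new]
{A} --y--> {B,C,D,E,F}  [new]
{C,D,E,F} --x--> {A,B,C,D,E,F}  [new]
{C,D,E,F} --y--> {A,B,C,D,E,F}  [seen]
{B,C,D,E,F} --x--> {A,B,C,D,E,F}  [seen]
{B,C,D,E,F} --y--> {A,B,C,D,E,F}  [seen]
{A,B,C,D,E,F} --x--> {A,B,C,D,E,F}  [seen]
{A,B,C,D,E,F} --y--> {A,B,C,D,E,F}  [seen]
Reachable DFA states: {A}, {C,D,E,F}, {B,C,D,E,F}, {A,B,C,D,E,F}.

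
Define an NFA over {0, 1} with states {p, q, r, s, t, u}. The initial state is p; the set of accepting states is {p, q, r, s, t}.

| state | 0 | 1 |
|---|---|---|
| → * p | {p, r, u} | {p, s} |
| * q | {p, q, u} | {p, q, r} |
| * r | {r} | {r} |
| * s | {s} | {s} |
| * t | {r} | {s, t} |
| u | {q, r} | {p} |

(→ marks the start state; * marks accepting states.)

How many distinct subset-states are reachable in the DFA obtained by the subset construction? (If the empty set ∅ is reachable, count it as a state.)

8

Start state of the DFA: {p}.
{p} --0--> {p, r, u}  [new]
{p} --1--> {p, s}  [new]
{p, r, u} --0--> {p, q, r, u}  [new]
{p, r, u} --1--> {p, r, s}  [new]
{p, s} --0--> {p, r, s, u}  [new]
{p, s} --1--> {p, s}  [seen]
{p, q, r, u} --0--> {p, q, r, u}  [seen]
{p, q, r, u} --1--> {p, q, r, s}  [new]
{p, r, s} --0--> {p, r, s, u}  [seen]
{p, r, s} --1--> {p, r, s}  [seen]
{p, r, s, u} --0--> {p, q, r, s, u}  [new]
{p, r, s, u} --1--> {p, r, s}  [seen]
{p, q, r, s} --0--> {p, q, r, s, u}  [seen]
{p, q, r, s} --1--> {p, q, r, s}  [seen]
{p, q, r, s, u} --0--> {p, q, r, s, u}  [seen]
{p, q, r, s, u} --1--> {p, q, r, s}  [seen]
Reachable DFA states: {p}, {p, r, u}, {p, s}, {p, q, r, u}, {p, r, s}, {p, r, s, u}, {p, q, r, s}, {p, q, r, s, u}.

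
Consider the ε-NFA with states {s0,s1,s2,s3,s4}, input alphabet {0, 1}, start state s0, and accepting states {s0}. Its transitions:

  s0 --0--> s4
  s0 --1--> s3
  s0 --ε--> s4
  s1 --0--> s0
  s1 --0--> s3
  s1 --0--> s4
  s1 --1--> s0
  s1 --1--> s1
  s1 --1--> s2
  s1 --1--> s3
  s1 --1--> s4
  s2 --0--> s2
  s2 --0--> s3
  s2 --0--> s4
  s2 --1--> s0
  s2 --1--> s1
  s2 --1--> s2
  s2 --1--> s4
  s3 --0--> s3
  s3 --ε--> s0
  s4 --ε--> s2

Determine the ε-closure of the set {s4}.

Begin with {s4}.
s4 →ε {s2}; add s2.
ε-closure = {s2,s4}.

{s2,s4}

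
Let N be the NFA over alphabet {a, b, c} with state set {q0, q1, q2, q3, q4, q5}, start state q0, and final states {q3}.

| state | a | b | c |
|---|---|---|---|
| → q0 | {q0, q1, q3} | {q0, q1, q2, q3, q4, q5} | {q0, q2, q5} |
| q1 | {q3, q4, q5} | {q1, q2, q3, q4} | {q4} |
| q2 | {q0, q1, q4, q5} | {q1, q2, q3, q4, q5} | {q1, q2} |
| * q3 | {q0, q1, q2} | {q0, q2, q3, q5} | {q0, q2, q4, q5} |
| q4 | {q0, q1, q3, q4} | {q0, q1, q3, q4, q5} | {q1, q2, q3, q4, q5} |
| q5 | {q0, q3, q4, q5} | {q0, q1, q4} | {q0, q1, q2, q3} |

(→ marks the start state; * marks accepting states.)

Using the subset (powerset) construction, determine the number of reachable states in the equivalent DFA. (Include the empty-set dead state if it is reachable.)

7

Start state of the DFA: {q0}.
{q0} --a--> {q0, q1, q3}  [new]
{q0} --b--> {q0, q1, q2, q3, q4, q5}  [new]
{q0} --c--> {q0, q2, q5}  [new]
{q0, q1, q3} --a--> {q0, q1, q2, q3, q4, q5}  [seen]
{q0, q1, q3} --b--> {q0, q1, q2, q3, q4, q5}  [seen]
{q0, q1, q3} --c--> {q0, q2, q4, q5}  [new]
{q0, q1, q2, q3, q4, q5} --a--> {q0, q1, q2, q3, q4, q5}  [seen]
{q0, q1, q2, q3, q4, q5} --b--> {q0, q1, q2, q3, q4, q5}  [seen]
{q0, q1, q2, q3, q4, q5} --c--> {q0, q1, q2, q3, q4, q5}  [seen]
{q0, q2, q5} --a--> {q0, q1, q3, q4, q5}  [new]
{q0, q2, q5} --b--> {q0, q1, q2, q3, q4, q5}  [seen]
{q0, q2, q5} --c--> {q0, q1, q2, q3, q5}  [new]
{q0, q2, q4, q5} --a--> {q0, q1, q3, q4, q5}  [seen]
{q0, q2, q4, q5} --b--> {q0, q1, q2, q3, q4, q5}  [seen]
{q0, q2, q4, q5} --c--> {q0, q1, q2, q3, q4, q5}  [seen]
{q0, q1, q3, q4, q5} --a--> {q0, q1, q2, q3, q4, q5}  [seen]
{q0, q1, q3, q4, q5} --b--> {q0, q1, q2, q3, q4, q5}  [seen]
{q0, q1, q3, q4, q5} --c--> {q0, q1, q2, q3, q4, q5}  [seen]
{q0, q1, q2, q3, q5} --a--> {q0, q1, q2, q3, q4, q5}  [seen]
{q0, q1, q2, q3, q5} --b--> {q0, q1, q2, q3, q4, q5}  [seen]
{q0, q1, q2, q3, q5} --c--> {q0, q1, q2, q3, q4, q5}  [seen]
Reachable DFA states: {q0}, {q0, q1, q3}, {q0, q1, q2, q3, q4, q5}, {q0, q2, q5}, {q0, q2, q4, q5}, {q0, q1, q3, q4, q5}, {q0, q1, q2, q3, q5}.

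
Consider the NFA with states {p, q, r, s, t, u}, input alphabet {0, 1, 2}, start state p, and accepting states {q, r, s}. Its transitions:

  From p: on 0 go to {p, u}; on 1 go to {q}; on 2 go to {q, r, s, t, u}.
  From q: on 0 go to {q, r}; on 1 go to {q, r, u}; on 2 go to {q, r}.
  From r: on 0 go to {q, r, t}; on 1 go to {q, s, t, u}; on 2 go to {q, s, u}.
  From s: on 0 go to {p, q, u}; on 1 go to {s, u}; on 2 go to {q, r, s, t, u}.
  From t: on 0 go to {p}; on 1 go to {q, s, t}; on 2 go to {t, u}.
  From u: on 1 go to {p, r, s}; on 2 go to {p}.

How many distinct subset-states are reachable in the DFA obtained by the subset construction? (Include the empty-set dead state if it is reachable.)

Start state of the DFA: {p}.
{p} --0--> {p, u}  [new]
{p} --1--> {q}  [new]
{p} --2--> {q, r, s, t, u}  [new]
{p, u} --0--> {p, u}  [seen]
{p, u} --1--> {p, q, r, s}  [new]
{p, u} --2--> {p, q, r, s, t, u}  [new]
{q} --0--> {q, r}  [new]
{q} --1--> {q, r, u}  [new]
{q} --2--> {q, r}  [seen]
{q, r, s, t, u} --0--> {p, q, r, t, u}  [new]
{q, r, s, t, u} --1--> {p, q, r, s, t, u}  [seen]
{q, r, s, t, u} --2--> {p, q, r, s, t, u}  [seen]
{p, q, r, s} --0--> {p, q, r, t, u}  [seen]
{p, q, r, s} --1--> {q, r, s, t, u}  [seen]
{p, q, r, s} --2--> {q, r, s, t, u}  [seen]
{p, q, r, s, t, u} --0--> {p, q, r, t, u}  [seen]
{p, q, r, s, t, u} --1--> {p, q, r, s, t, u}  [seen]
{p, q, r, s, t, u} --2--> {p, q, r, s, t, u}  [seen]
{q, r} --0--> {q, r, t}  [new]
{q, r} --1--> {q, r, s, t, u}  [seen]
{q, r} --2--> {q, r, s, u}  [new]
{q, r, u} --0--> {q, r, t}  [seen]
{q, r, u} --1--> {p, q, r, s, t, u}  [seen]
{q, r, u} --2--> {p, q, r, s, u}  [new]
{p, q, r, t, u} --0--> {p, q, r, t, u}  [seen]
{p, q, r, t, u} --1--> {p, q, r, s, t, u}  [seen]
{p, q, r, t, u} --2--> {p, q, r, s, t, u}  [seen]
{q, r, t} --0--> {p, q, r, t}  [new]
{q, r, t} --1--> {q, r, s, t, u}  [seen]
{q, r, t} --2--> {q, r, s, t, u}  [seen]
{q, r, s, u} --0--> {p, q, r, t, u}  [seen]
{q, r, s, u} --1--> {p, q, r, s, t, u}  [seen]
{q, r, s, u} --2--> {p, q, r, s, t, u}  [seen]
{p, q, r, s, u} --0--> {p, q, r, t, u}  [seen]
{p, q, r, s, u} --1--> {p, q, r, s, t, u}  [seen]
{p, q, r, s, u} --2--> {p, q, r, s, t, u}  [seen]
{p, q, r, t} --0--> {p, q, r, t, u}  [seen]
{p, q, r, t} --1--> {q, r, s, t, u}  [seen]
{p, q, r, t} --2--> {q, r, s, t, u}  [seen]
Reachable DFA states: {p}, {p, u}, {q}, {q, r, s, t, u}, {p, q, r, s}, {p, q, r, s, t, u}, {q, r}, {q, r, u}, {p, q, r, t, u}, {q, r, t}, {q, r, s, u}, {p, q, r, s, u}, {p, q, r, t}.

13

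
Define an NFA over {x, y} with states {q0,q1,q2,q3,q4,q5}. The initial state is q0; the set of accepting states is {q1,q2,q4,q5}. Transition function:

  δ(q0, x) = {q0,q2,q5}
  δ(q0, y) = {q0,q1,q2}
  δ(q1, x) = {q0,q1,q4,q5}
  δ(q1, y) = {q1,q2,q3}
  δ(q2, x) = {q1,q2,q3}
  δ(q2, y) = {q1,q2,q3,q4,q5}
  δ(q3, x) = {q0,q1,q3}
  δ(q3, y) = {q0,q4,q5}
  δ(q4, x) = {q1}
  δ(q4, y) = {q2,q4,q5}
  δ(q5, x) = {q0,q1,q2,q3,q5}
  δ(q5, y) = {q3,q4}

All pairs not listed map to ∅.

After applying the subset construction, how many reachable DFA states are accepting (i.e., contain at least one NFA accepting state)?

Start state of the DFA: {q0}.
{q0} --x--> {q0,q2,q5}  [new]
{q0} --y--> {q0,q1,q2}  [new]
{q0,q2,q5} --x--> {q0,q1,q2,q3,q5}  [new]
{q0,q2,q5} --y--> {q0,q1,q2,q3,q4,q5}  [new]
{q0,q1,q2} --x--> {q0,q1,q2,q3,q4,q5}  [seen]
{q0,q1,q2} --y--> {q0,q1,q2,q3,q4,q5}  [seen]
{q0,q1,q2,q3,q5} --x--> {q0,q1,q2,q3,q4,q5}  [seen]
{q0,q1,q2,q3,q5} --y--> {q0,q1,q2,q3,q4,q5}  [seen]
{q0,q1,q2,q3,q4,q5} --x--> {q0,q1,q2,q3,q4,q5}  [seen]
{q0,q1,q2,q3,q4,q5} --y--> {q0,q1,q2,q3,q4,q5}  [seen]
Reachable DFA states: {q0}, {q0,q2,q5}, {q0,q1,q2}, {q0,q1,q2,q3,q5}, {q0,q1,q2,q3,q4,q5}.
Accepting DFA states (contain an NFA accepting state): {q0,q2,q5}, {q0,q1,q2}, {q0,q1,q2,q3,q5}, {q0,q1,q2,q3,q4,q5}.

4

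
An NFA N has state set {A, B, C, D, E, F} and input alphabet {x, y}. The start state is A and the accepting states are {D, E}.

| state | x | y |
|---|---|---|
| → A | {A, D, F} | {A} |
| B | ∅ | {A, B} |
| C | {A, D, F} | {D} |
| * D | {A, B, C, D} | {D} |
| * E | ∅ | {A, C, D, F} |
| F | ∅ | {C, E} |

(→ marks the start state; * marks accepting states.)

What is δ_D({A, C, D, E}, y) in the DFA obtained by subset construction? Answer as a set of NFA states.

δ(A,y) = {A}; δ(C,y) = {D}; δ(D,y) = {D}; δ(E,y) = {A, C, D, F}.
Union: {A, C, D, F}.

{A, C, D, F}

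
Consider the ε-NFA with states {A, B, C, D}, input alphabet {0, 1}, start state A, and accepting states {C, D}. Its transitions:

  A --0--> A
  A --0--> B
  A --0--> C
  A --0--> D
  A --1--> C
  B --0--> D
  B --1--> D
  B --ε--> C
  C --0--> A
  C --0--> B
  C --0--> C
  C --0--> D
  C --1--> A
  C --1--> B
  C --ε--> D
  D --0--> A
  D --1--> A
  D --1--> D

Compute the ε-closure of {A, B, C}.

Begin with {A, B, C}.
C →ε {D}; add D.
ε-closure = {A, B, C, D}.

{A, B, C, D}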